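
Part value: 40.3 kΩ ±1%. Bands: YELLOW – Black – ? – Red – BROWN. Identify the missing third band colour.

40300 Ω = 403 × 10^2.
The third band gives digit 3 of the significand, and 3 is orange.

orange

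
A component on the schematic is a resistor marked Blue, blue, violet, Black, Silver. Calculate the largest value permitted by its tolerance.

733.7 Ω

Blue → 6 (first significant figure)
Blue → 6 (second significant figure)
Violet → 7 (third significant figure)
Black → ×1 multiplier
Silver → ±10% tolerance
667 × 1 = 667 Ω
Largest = 667 × (1 + 10/100) = 733.7 Ω.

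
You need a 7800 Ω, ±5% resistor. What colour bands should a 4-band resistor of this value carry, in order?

violet, grey, red, gold

7800 Ω = 78 × 10^2.
7 → violet
8 → grey
Multiplier 10^2 → red.
±5% tolerance → gold.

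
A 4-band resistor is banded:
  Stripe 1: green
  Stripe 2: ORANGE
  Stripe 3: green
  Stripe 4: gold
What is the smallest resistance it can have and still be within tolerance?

Green → 5 (first significant figure)
Orange → 3 (second significant figure)
Green → ×10^5 multiplier
Gold → ±5% tolerance
53 × 100000 = 5300000 Ω
Smallest = 5300000 × (1 − 5/100) = 5035000 Ω.

5035000 Ω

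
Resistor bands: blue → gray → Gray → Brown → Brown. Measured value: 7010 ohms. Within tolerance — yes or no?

no

Blue → 6 (first significant figure)
Grey → 8 (second significant figure)
Grey → 8 (third significant figure)
Brown → ×10 multiplier
Brown → ±1% tolerance
688 × 10 = 6880 Ω
Allowed range: 6811.2 Ω to 6948.8 Ω.
7010 ohms lies outside that range.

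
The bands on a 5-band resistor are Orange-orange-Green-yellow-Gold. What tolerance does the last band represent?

The last band, gold, is the tolerance band.
Gold corresponds to ±5%.

±5%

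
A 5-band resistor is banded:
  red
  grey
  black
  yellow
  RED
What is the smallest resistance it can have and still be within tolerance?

2744000 Ω

Red → 2 (first significant figure)
Grey → 8 (second significant figure)
Black → 0 (third significant figure)
Yellow → ×10^4 multiplier
Red → ±2% tolerance
280 × 10000 = 2800000 Ω
Smallest = 2800000 × (1 − 2/100) = 2744000 Ω.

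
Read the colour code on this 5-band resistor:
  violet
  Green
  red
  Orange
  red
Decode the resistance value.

752000 Ω

Violet → 7 (first significant figure)
Green → 5 (second significant figure)
Red → 2 (third significant figure)
Orange → ×10^3 multiplier
752 × 1000 = 752000 Ω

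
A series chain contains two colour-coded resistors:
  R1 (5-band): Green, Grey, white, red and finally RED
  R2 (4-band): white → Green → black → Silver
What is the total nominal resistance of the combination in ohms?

R1: green, grey, white → 589; red ×10^2 → 58900 Ω.
R2: white, green → 95; black ×1 → 95 Ω.
Series: 58900 + 95 = 58995 Ω.

58995 Ω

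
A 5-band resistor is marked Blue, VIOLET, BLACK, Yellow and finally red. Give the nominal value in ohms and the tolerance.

Blue → 6 (first significant figure)
Violet → 7 (second significant figure)
Black → 0 (third significant figure)
Yellow → ×10^4 multiplier
Red → ±2% tolerance
670 × 10000 = 6700000 Ω

6700000 Ω ±2%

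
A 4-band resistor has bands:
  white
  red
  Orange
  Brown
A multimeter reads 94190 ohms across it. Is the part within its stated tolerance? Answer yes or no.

White → 9 (first significant figure)
Red → 2 (second significant figure)
Orange → ×10^3 multiplier
Brown → ±1% tolerance
92 × 1000 = 92000 Ω
Allowed range: 91080 Ω to 92920 Ω.
94190 ohms lies outside that range.

no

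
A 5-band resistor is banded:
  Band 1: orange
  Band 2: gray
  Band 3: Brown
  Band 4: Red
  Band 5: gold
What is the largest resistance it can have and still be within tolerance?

40005 Ω

Orange → 3 (first significant figure)
Grey → 8 (second significant figure)
Brown → 1 (third significant figure)
Red → ×10^2 multiplier
Gold → ±5% tolerance
381 × 100 = 38100 Ω
Largest = 38100 × (1 + 5/100) = 40005 Ω.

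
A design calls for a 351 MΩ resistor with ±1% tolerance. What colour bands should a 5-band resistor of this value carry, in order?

orange, green, brown, blue, brown

351000000 Ω = 351 × 10^6.
3 → orange
5 → green
1 → brown
Multiplier 10^6 → blue.
±1% tolerance → brown.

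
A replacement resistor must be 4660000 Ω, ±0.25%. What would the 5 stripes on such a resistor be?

yellow, blue, blue, yellow, blue

4660000 Ω = 466 × 10^4.
4 → yellow
6 → blue
6 → blue
Multiplier 10^4 → yellow.
±0.25% tolerance → blue.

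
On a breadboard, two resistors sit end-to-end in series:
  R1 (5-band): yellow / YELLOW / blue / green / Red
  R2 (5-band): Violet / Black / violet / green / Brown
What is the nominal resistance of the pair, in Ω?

R1: yellow, yellow, blue → 446; green ×10^5 → 44600000 Ω.
R2: violet, black, violet → 707; green ×10^5 → 70700000 Ω.
Series: 44600000 + 70700000 = 115300000 Ω.

115300000 Ω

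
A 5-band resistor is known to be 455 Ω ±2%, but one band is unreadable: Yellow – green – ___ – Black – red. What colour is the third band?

455 Ω = 455 × 10^0.
The third band gives digit 5 of the significand, and 5 is green.

green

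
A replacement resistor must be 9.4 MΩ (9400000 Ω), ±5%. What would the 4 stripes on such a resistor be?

white, yellow, green, gold

9400000 Ω = 94 × 10^5.
9 → white
4 → yellow
Multiplier 10^5 → green.
±5% tolerance → gold.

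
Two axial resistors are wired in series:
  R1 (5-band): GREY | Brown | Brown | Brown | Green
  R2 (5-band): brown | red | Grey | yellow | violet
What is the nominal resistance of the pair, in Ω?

1288110 Ω

R1: grey, brown, brown → 811; brown ×10 → 8110 Ω.
R2: brown, red, grey → 128; yellow ×10^4 → 1280000 Ω.
Series: 8110 + 1280000 = 1288110 Ω.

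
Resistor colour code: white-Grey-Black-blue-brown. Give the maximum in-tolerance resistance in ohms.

989800000 Ω

White → 9 (first significant figure)
Grey → 8 (second significant figure)
Black → 0 (third significant figure)
Blue → ×10^6 multiplier
Brown → ±1% tolerance
980 × 1000000 = 980000000 Ω
Maximum = 980000000 × (1 + 1/100) = 989800000 Ω.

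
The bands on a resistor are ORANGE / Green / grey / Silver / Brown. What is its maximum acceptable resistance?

Orange → 3 (first significant figure)
Green → 5 (second significant figure)
Grey → 8 (third significant figure)
Silver → ×0.01 multiplier
Brown → ±1% tolerance
358 × 0.01 = 3.58 Ω
Maximum = 3.58 × (1 + 1/100) = 3.6158 Ω.

3.6158 Ω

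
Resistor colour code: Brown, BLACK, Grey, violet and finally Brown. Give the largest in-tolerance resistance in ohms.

1090800000 Ω

Brown → 1 (first significant figure)
Black → 0 (second significant figure)
Grey → 8 (third significant figure)
Violet → ×10^7 multiplier
Brown → ±1% tolerance
108 × 10000000 = 1080000000 Ω
Largest = 1080000000 × (1 + 1/100) = 1090800000 Ω.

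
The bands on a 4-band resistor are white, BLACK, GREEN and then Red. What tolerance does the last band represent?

The last band, red, is the tolerance band.
Red corresponds to ±2%.

±2%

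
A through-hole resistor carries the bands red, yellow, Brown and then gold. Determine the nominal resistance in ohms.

240 Ω

Red → 2 (first significant figure)
Yellow → 4 (second significant figure)
Brown → ×10 multiplier
24 × 10 = 240 Ω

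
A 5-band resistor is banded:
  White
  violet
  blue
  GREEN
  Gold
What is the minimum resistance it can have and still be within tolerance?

92720000 Ω

White → 9 (first significant figure)
Violet → 7 (second significant figure)
Blue → 6 (third significant figure)
Green → ×10^5 multiplier
Gold → ±5% tolerance
976 × 100000 = 97600000 Ω
Minimum = 97600000 × (1 − 5/100) = 92720000 Ω.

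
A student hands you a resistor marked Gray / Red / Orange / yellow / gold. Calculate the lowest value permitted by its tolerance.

7818500 Ω

Grey → 8 (first significant figure)
Red → 2 (second significant figure)
Orange → 3 (third significant figure)
Yellow → ×10^4 multiplier
Gold → ±5% tolerance
823 × 10000 = 8230000 Ω
Lowest = 8230000 × (1 − 5/100) = 7818500 Ω.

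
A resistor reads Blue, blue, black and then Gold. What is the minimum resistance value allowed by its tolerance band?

62.7 Ω

Blue → 6 (first significant figure)
Blue → 6 (second significant figure)
Black → ×1 multiplier
Gold → ±5% tolerance
66 × 1 = 66 Ω
Minimum = 66 × (1 − 5/100) = 62.7 Ω.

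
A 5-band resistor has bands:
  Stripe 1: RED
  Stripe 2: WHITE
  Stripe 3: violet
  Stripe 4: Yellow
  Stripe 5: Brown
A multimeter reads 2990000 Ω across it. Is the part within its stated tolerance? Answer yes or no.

Red → 2 (first significant figure)
White → 9 (second significant figure)
Violet → 7 (third significant figure)
Yellow → ×10^4 multiplier
Brown → ±1% tolerance
297 × 10000 = 2970000 Ω
Allowed range: 2940300 Ω to 2999700 Ω.
2990000 Ω lies inside that range.

yes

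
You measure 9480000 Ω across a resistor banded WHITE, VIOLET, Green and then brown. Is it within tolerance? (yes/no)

White → 9 (first significant figure)
Violet → 7 (second significant figure)
Green → ×10^5 multiplier
Brown → ±1% tolerance
97 × 100000 = 9700000 Ω
Allowed range: 9603000 Ω to 9797000 Ω.
9480000 Ω lies outside that range.

no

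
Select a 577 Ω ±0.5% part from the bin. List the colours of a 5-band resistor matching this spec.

577 Ω = 577 × 10^0.
5 → green
7 → violet
7 → violet
Multiplier 10^0 → black.
±0.5% tolerance → green.

green, violet, violet, black, green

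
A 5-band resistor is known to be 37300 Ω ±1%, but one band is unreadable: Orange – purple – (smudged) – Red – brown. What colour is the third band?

37300 Ω = 373 × 10^2.
The third band gives digit 3 of the significand, and 3 is orange.

orange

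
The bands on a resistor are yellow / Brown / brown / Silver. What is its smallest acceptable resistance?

Yellow → 4 (first significant figure)
Brown → 1 (second significant figure)
Brown → ×10 multiplier
Silver → ±10% tolerance
41 × 10 = 410 Ω
Smallest = 410 × (1 − 10/100) = 369 Ω.

369 Ω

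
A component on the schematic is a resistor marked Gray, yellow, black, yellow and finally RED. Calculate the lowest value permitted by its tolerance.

Grey → 8 (first significant figure)
Yellow → 4 (second significant figure)
Black → 0 (third significant figure)
Yellow → ×10^4 multiplier
Red → ±2% tolerance
840 × 10000 = 8400000 Ω
Lowest = 8400000 × (1 − 2/100) = 8232000 Ω.

8232000 Ω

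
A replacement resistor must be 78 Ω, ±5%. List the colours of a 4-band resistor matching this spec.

violet, grey, black, gold

78 Ω = 78 × 10^0.
7 → violet
8 → grey
Multiplier 10^0 → black.
±5% tolerance → gold.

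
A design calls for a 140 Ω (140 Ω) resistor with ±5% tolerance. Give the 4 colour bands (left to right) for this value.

brown, yellow, brown, gold

140 Ω = 14 × 10^1.
1 → brown
4 → yellow
Multiplier 10^1 → brown.
±5% tolerance → gold.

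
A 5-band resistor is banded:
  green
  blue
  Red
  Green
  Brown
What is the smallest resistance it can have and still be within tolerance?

Green → 5 (first significant figure)
Blue → 6 (second significant figure)
Red → 2 (third significant figure)
Green → ×10^5 multiplier
Brown → ±1% tolerance
562 × 100000 = 56200000 Ω
Smallest = 56200000 × (1 − 1/100) = 55638000 Ω.

55638000 Ω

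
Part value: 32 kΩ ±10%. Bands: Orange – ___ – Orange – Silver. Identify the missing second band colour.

red

32000 Ω = 32 × 10^3.
The second band gives digit 2 of the significand, and 2 is red.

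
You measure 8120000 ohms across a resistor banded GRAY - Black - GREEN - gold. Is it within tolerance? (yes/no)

yes

Grey → 8 (first significant figure)
Black → 0 (second significant figure)
Green → ×10^5 multiplier
Gold → ±5% tolerance
80 × 100000 = 8000000 Ω
Allowed range: 7600000 Ω to 8400000 Ω.
8120000 ohms lies inside that range.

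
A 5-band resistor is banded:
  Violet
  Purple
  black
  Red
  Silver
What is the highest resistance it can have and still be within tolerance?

Violet → 7 (first significant figure)
Violet → 7 (second significant figure)
Black → 0 (third significant figure)
Red → ×10^2 multiplier
Silver → ±10% tolerance
770 × 100 = 77000 Ω
Highest = 77000 × (1 + 10/100) = 84700 Ω.

84700 Ω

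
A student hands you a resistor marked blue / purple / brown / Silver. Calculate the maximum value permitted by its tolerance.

737 Ω

Blue → 6 (first significant figure)
Violet → 7 (second significant figure)
Brown → ×10 multiplier
Silver → ±10% tolerance
67 × 10 = 670 Ω
Maximum = 670 × (1 + 10/100) = 737 Ω.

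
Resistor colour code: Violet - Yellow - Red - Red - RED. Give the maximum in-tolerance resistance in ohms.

Violet → 7 (first significant figure)
Yellow → 4 (second significant figure)
Red → 2 (third significant figure)
Red → ×10^2 multiplier
Red → ±2% tolerance
742 × 100 = 74200 Ω
Maximum = 74200 × (1 + 2/100) = 75684 Ω.

75684 Ω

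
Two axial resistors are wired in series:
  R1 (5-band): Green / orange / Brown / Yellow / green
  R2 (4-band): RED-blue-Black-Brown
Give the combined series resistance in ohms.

5310026 Ω

R1: green, orange, brown → 531; yellow ×10^4 → 5310000 Ω.
R2: red, blue → 26; black ×1 → 26 Ω.
Series: 5310000 + 26 = 5310026 Ω.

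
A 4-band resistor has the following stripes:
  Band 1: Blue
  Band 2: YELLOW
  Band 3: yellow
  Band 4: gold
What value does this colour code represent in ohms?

Blue → 6 (first significant figure)
Yellow → 4 (second significant figure)
Yellow → ×10^4 multiplier
64 × 10000 = 640000 Ω

640000 Ω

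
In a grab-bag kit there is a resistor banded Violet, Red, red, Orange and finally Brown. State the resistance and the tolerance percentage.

Violet → 7 (first significant figure)
Red → 2 (second significant figure)
Red → 2 (third significant figure)
Orange → ×10^3 multiplier
Brown → ±1% tolerance
722 × 1000 = 722000 Ω

722000 Ω ±1%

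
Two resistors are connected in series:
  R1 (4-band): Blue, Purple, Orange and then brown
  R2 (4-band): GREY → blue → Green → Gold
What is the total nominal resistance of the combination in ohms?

R1: blue, violet → 67; orange ×10^3 → 67000 Ω.
R2: grey, blue → 86; green ×10^5 → 8600000 Ω.
Series: 67000 + 8600000 = 8667000 Ω.

8667000 Ω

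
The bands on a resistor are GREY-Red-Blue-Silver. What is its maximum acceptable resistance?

Grey → 8 (first significant figure)
Red → 2 (second significant figure)
Blue → ×10^6 multiplier
Silver → ±10% tolerance
82 × 1000000 = 82000000 Ω
Maximum = 82000000 × (1 + 10/100) = 90200000 Ω.

90200000 Ω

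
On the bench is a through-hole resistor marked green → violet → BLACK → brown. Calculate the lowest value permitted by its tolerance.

Green → 5 (first significant figure)
Violet → 7 (second significant figure)
Black → ×1 multiplier
Brown → ±1% tolerance
57 × 1 = 57 Ω
Lowest = 57 × (1 − 1/100) = 56.43 Ω.

56.43 Ω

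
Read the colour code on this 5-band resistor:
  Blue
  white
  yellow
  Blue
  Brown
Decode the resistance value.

694000000 Ω

Blue → 6 (first significant figure)
White → 9 (second significant figure)
Yellow → 4 (third significant figure)
Blue → ×10^6 multiplier
694 × 1000000 = 694000000 Ω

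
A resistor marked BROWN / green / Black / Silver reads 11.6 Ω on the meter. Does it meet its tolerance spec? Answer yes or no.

no

Brown → 1 (first significant figure)
Green → 5 (second significant figure)
Black → ×1 multiplier
Silver → ±10% tolerance
15 × 1 = 15 Ω
Allowed range: 13.5 Ω to 16.5 Ω.
11.6 Ω lies outside that range.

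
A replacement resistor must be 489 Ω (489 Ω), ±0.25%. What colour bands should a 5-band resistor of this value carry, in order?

489 Ω = 489 × 10^0.
4 → yellow
8 → grey
9 → white
Multiplier 10^0 → black.
±0.25% tolerance → blue.

yellow, grey, white, black, blue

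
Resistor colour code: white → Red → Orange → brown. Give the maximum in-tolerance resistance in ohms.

White → 9 (first significant figure)
Red → 2 (second significant figure)
Orange → ×10^3 multiplier
Brown → ±1% tolerance
92 × 1000 = 92000 Ω
Maximum = 92000 × (1 + 1/100) = 92920 Ω.

92920 Ω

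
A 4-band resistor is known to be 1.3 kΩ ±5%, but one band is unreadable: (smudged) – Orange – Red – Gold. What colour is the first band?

brown

1300 Ω = 13 × 10^2.
The first band gives digit 1 of the significand, and 1 is brown.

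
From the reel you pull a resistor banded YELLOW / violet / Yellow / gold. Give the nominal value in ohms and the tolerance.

470000 Ω ±5%

Yellow → 4 (first significant figure)
Violet → 7 (second significant figure)
Yellow → ×10^4 multiplier
Gold → ±5% tolerance
47 × 10000 = 470000 Ω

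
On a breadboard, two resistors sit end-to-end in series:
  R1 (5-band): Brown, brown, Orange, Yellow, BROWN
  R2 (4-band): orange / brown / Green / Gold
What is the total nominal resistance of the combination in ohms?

R1: brown, brown, orange → 113; yellow ×10^4 → 1130000 Ω.
R2: orange, brown → 31; green ×10^5 → 3100000 Ω.
Series: 1130000 + 3100000 = 4230000 Ω.

4230000 Ω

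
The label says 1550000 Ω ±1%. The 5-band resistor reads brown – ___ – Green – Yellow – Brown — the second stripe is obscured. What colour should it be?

green

1550000 Ω = 155 × 10^4.
The second band gives digit 5 of the significand, and 5 is green.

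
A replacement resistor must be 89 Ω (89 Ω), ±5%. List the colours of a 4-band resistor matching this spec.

89 Ω = 89 × 10^0.
8 → grey
9 → white
Multiplier 10^0 → black.
±5% tolerance → gold.

grey, white, black, gold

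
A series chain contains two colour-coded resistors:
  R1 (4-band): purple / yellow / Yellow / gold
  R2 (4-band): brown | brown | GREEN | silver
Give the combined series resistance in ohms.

R1: violet, yellow → 74; yellow ×10^4 → 740000 Ω.
R2: brown, brown → 11; green ×10^5 → 1100000 Ω.
Series: 740000 + 1100000 = 1840000 Ω.

1840000 Ω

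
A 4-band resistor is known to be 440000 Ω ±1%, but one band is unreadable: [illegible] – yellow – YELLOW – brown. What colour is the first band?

yellow

440000 Ω = 44 × 10^4.
The first band gives digit 4 of the significand, and 4 is yellow.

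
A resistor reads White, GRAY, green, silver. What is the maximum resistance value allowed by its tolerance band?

White → 9 (first significant figure)
Grey → 8 (second significant figure)
Green → ×10^5 multiplier
Silver → ±10% tolerance
98 × 100000 = 9800000 Ω
Maximum = 9800000 × (1 + 10/100) = 10780000 Ω.

10780000 Ω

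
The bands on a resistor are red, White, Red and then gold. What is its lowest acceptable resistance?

Red → 2 (first significant figure)
White → 9 (second significant figure)
Red → ×10^2 multiplier
Gold → ±5% tolerance
29 × 100 = 2900 Ω
Lowest = 2900 × (1 − 5/100) = 2755 Ω.

2755 Ω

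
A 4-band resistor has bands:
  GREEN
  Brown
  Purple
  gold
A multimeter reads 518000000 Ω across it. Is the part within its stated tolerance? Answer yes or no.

Green → 5 (first significant figure)
Brown → 1 (second significant figure)
Violet → ×10^7 multiplier
Gold → ±5% tolerance
51 × 10000000 = 510000000 Ω
Allowed range: 484500000 Ω to 535500000 Ω.
518000000 Ω lies inside that range.

yes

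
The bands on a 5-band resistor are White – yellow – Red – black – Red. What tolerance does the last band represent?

The last band, red, is the tolerance band.
Red corresponds to ±2%.

±2%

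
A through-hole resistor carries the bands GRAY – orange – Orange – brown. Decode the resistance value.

83000 Ω

Grey → 8 (first significant figure)
Orange → 3 (second significant figure)
Orange → ×10^3 multiplier
83 × 1000 = 83000 Ω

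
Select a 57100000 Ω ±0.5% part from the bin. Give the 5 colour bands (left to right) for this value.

green, violet, brown, green, green

57100000 Ω = 571 × 10^5.
5 → green
7 → violet
1 → brown
Multiplier 10^5 → green.
±0.5% tolerance → green.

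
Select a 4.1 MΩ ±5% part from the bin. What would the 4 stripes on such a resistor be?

4100000 Ω = 41 × 10^5.
4 → yellow
1 → brown
Multiplier 10^5 → green.
±5% tolerance → gold.

yellow, brown, green, gold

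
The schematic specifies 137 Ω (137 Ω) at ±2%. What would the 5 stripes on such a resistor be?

137 Ω = 137 × 10^0.
1 → brown
3 → orange
7 → violet
Multiplier 10^0 → black.
±2% tolerance → red.

brown, orange, violet, black, red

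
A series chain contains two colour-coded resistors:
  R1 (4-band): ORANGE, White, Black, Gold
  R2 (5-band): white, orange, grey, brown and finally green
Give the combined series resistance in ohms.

9419 Ω

R1: orange, white → 39; black ×1 → 39 Ω.
R2: white, orange, grey → 938; brown ×10 → 9380 Ω.
Series: 39 + 9380 = 9419 Ω.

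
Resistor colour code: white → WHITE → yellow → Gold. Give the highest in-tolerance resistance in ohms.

1039500 Ω

White → 9 (first significant figure)
White → 9 (second significant figure)
Yellow → ×10^4 multiplier
Gold → ±5% tolerance
99 × 10000 = 990000 Ω
Highest = 990000 × (1 + 5/100) = 1039500 Ω.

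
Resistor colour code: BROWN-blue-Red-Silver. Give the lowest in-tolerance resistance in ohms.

Brown → 1 (first significant figure)
Blue → 6 (second significant figure)
Red → ×10^2 multiplier
Silver → ±10% tolerance
16 × 100 = 1600 Ω
Lowest = 1600 × (1 − 10/100) = 1440 Ω.

1440 Ω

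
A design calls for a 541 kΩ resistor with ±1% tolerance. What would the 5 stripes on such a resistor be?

541000 Ω = 541 × 10^3.
5 → green
4 → yellow
1 → brown
Multiplier 10^3 → orange.
±1% tolerance → brown.

green, yellow, brown, orange, brown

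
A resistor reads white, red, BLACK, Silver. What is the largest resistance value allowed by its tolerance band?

White → 9 (first significant figure)
Red → 2 (second significant figure)
Black → ×1 multiplier
Silver → ±10% tolerance
92 × 1 = 92 Ω
Largest = 92 × (1 + 10/100) = 101.2 Ω.

101.2 Ω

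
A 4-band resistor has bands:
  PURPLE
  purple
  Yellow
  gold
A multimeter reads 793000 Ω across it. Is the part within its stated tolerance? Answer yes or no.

yes

Violet → 7 (first significant figure)
Violet → 7 (second significant figure)
Yellow → ×10^4 multiplier
Gold → ±5% tolerance
77 × 10000 = 770000 Ω
Allowed range: 731500 Ω to 808500 Ω.
793000 Ω lies inside that range.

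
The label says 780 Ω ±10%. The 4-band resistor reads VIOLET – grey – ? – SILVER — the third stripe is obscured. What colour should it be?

brown

780 Ω = 78 × 10^1.
The third band is the multiplier, 10^1, which is brown.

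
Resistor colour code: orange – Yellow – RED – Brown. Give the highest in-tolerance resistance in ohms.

Orange → 3 (first significant figure)
Yellow → 4 (second significant figure)
Red → ×10^2 multiplier
Brown → ±1% tolerance
34 × 100 = 3400 Ω
Highest = 3400 × (1 + 1/100) = 3434 Ω.

3434 Ω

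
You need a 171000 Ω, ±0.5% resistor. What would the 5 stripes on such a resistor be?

171000 Ω = 171 × 10^3.
1 → brown
7 → violet
1 → brown
Multiplier 10^3 → orange.
±0.5% tolerance → green.

brown, violet, brown, orange, green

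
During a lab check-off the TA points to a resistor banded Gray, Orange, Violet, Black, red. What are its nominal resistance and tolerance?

837 Ω ±2%

Grey → 8 (first significant figure)
Orange → 3 (second significant figure)
Violet → 7 (third significant figure)
Black → ×1 multiplier
Red → ±2% tolerance
837 × 1 = 837 Ω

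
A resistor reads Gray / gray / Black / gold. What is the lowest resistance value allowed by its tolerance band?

Grey → 8 (first significant figure)
Grey → 8 (second significant figure)
Black → ×1 multiplier
Gold → ±5% tolerance
88 × 1 = 88 Ω
Lowest = 88 × (1 − 5/100) = 83.6 Ω.

83.6 Ω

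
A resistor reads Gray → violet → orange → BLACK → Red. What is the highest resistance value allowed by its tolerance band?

890.46 Ω

Grey → 8 (first significant figure)
Violet → 7 (second significant figure)
Orange → 3 (third significant figure)
Black → ×1 multiplier
Red → ±2% tolerance
873 × 1 = 873 Ω
Highest = 873 × (1 + 2/100) = 890.46 Ω.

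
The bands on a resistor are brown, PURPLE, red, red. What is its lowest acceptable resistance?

Brown → 1 (first significant figure)
Violet → 7 (second significant figure)
Red → ×10^2 multiplier
Red → ±2% tolerance
17 × 100 = 1700 Ω
Lowest = 1700 × (1 − 2/100) = 1666 Ω.

1666 Ω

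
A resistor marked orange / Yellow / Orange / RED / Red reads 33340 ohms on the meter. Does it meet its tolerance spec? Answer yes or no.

no

Orange → 3 (first significant figure)
Yellow → 4 (second significant figure)
Orange → 3 (third significant figure)
Red → ×10^2 multiplier
Red → ±2% tolerance
343 × 100 = 34300 Ω
Allowed range: 33614 Ω to 34986 Ω.
33340 ohms lies outside that range.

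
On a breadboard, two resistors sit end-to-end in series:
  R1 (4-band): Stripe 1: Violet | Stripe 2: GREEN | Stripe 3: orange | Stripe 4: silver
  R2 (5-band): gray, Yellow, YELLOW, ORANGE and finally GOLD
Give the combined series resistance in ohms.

919000 Ω

R1: violet, green → 75; orange ×10^3 → 75000 Ω.
R2: grey, yellow, yellow → 844; orange ×10^3 → 844000 Ω.
Series: 75000 + 844000 = 919000 Ω.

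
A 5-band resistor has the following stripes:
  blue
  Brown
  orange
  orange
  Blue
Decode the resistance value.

613000 Ω

Blue → 6 (first significant figure)
Brown → 1 (second significant figure)
Orange → 3 (third significant figure)
Orange → ×10^3 multiplier
613 × 1000 = 613000 Ω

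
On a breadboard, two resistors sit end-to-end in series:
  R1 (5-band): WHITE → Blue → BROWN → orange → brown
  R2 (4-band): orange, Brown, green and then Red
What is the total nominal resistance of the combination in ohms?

4061000 Ω

R1: white, blue, brown → 961; orange ×10^3 → 961000 Ω.
R2: orange, brown → 31; green ×10^5 → 3100000 Ω.
Series: 961000 + 3100000 = 4061000 Ω.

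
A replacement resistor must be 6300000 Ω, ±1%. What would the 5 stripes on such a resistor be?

6300000 Ω = 630 × 10^4.
6 → blue
3 → orange
0 → black
Multiplier 10^4 → yellow.
±1% tolerance → brown.

blue, orange, black, yellow, brown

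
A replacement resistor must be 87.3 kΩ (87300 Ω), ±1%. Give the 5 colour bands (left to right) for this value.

grey, violet, orange, red, brown

87300 Ω = 873 × 10^2.
8 → grey
7 → violet
3 → orange
Multiplier 10^2 → red.
±1% tolerance → brown.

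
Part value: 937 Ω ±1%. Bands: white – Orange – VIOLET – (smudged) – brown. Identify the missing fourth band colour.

937 Ω = 937 × 10^0.
The fourth band is the multiplier, 10^0, which is black.

black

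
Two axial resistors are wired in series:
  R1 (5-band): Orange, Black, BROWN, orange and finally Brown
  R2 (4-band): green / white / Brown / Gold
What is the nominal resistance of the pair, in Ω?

R1: orange, black, brown → 301; orange ×10^3 → 301000 Ω.
R2: green, white → 59; brown ×10 → 590 Ω.
Series: 301000 + 590 = 301590 Ω.

301590 Ω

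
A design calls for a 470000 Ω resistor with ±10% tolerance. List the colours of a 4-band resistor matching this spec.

yellow, violet, yellow, silver

470000 Ω = 47 × 10^4.
4 → yellow
7 → violet
Multiplier 10^4 → yellow.
±10% tolerance → silver.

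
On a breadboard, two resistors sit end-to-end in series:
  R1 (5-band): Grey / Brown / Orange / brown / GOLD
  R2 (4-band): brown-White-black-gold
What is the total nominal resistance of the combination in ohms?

8149 Ω

R1: grey, brown, orange → 813; brown ×10 → 8130 Ω.
R2: brown, white → 19; black ×1 → 19 Ω.
Series: 8130 + 19 = 8149 Ω.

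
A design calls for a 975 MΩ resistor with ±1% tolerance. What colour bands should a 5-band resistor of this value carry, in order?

white, violet, green, blue, brown

975000000 Ω = 975 × 10^6.
9 → white
7 → violet
5 → green
Multiplier 10^6 → blue.
±1% tolerance → brown.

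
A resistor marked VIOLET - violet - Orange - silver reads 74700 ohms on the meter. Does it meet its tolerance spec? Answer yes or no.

yes

Violet → 7 (first significant figure)
Violet → 7 (second significant figure)
Orange → ×10^3 multiplier
Silver → ±10% tolerance
77 × 1000 = 77000 Ω
Allowed range: 69300 Ω to 84700 Ω.
74700 ohms lies inside that range.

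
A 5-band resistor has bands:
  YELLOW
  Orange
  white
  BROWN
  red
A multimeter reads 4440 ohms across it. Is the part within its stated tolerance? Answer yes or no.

Yellow → 4 (first significant figure)
Orange → 3 (second significant figure)
White → 9 (third significant figure)
Brown → ×10 multiplier
Red → ±2% tolerance
439 × 10 = 4390 Ω
Allowed range: 4302.2 Ω to 4477.8 Ω.
4440 ohms lies inside that range.

yes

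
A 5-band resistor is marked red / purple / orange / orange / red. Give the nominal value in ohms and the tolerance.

273000 Ω ±2%

Red → 2 (first significant figure)
Violet → 7 (second significant figure)
Orange → 3 (third significant figure)
Orange → ×10^3 multiplier
Red → ±2% tolerance
273 × 1000 = 273000 Ω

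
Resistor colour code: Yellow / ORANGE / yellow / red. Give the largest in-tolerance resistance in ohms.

Yellow → 4 (first significant figure)
Orange → 3 (second significant figure)
Yellow → ×10^4 multiplier
Red → ±2% tolerance
43 × 10000 = 430000 Ω
Largest = 430000 × (1 + 2/100) = 438600 Ω.

438600 Ω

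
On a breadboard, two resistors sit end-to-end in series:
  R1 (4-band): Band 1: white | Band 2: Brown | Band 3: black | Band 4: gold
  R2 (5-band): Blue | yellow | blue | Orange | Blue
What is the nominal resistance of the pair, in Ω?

R1: white, brown → 91; black ×1 → 91 Ω.
R2: blue, yellow, blue → 646; orange ×10^3 → 646000 Ω.
Series: 91 + 646000 = 646091 Ω.

646091 Ω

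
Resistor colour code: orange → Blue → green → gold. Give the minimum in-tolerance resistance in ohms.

Orange → 3 (first significant figure)
Blue → 6 (second significant figure)
Green → ×10^5 multiplier
Gold → ±5% tolerance
36 × 100000 = 3600000 Ω
Minimum = 3600000 × (1 − 5/100) = 3420000 Ω.

3420000 Ω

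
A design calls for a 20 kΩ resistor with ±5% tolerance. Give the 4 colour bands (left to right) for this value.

red, black, orange, gold

20000 Ω = 20 × 10^3.
2 → red
0 → black
Multiplier 10^3 → orange.
±5% tolerance → gold.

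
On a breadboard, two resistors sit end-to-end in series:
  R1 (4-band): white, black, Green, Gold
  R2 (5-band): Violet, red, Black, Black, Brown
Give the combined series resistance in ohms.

9000720 Ω

R1: white, black → 90; green ×10^5 → 9000000 Ω.
R2: violet, red, black → 720; black ×1 → 720 Ω.
Series: 9000000 + 720 = 9000720 Ω.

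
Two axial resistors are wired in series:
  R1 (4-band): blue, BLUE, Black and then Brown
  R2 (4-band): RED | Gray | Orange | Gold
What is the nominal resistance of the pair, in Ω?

R1: blue, blue → 66; black ×1 → 66 Ω.
R2: red, grey → 28; orange ×10^3 → 28000 Ω.
Series: 66 + 28000 = 28066 Ω.

28066 Ω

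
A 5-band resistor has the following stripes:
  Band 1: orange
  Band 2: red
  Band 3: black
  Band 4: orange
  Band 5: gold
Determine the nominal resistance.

320000 Ω

Orange → 3 (first significant figure)
Red → 2 (second significant figure)
Black → 0 (third significant figure)
Orange → ×10^3 multiplier
320 × 1000 = 320000 Ω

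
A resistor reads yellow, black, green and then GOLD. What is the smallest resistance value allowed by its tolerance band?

Yellow → 4 (first significant figure)
Black → 0 (second significant figure)
Green → ×10^5 multiplier
Gold → ±5% tolerance
40 × 100000 = 4000000 Ω
Smallest = 4000000 × (1 − 5/100) = 3800000 Ω.

3800000 Ω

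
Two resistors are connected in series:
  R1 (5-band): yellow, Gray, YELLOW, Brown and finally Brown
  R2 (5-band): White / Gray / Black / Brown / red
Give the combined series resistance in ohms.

R1: yellow, grey, yellow → 484; brown ×10 → 4840 Ω.
R2: white, grey, black → 980; brown ×10 → 9800 Ω.
Series: 4840 + 9800 = 14640 Ω.

14640 Ω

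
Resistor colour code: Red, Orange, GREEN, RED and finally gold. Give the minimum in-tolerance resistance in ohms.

Red → 2 (first significant figure)
Orange → 3 (second significant figure)
Green → 5 (third significant figure)
Red → ×10^2 multiplier
Gold → ±5% tolerance
235 × 100 = 23500 Ω
Minimum = 23500 × (1 − 5/100) = 22325 Ω.

22325 Ω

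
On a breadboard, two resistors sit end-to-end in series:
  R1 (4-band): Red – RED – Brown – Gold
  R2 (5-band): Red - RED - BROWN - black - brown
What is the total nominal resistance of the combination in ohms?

441 Ω

R1: red, red → 22; brown ×10 → 220 Ω.
R2: red, red, brown → 221; black ×1 → 221 Ω.
Series: 220 + 221 = 441 Ω.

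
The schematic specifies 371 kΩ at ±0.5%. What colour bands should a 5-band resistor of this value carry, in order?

371000 Ω = 371 × 10^3.
3 → orange
7 → violet
1 → brown
Multiplier 10^3 → orange.
±0.5% tolerance → green.

orange, violet, brown, orange, green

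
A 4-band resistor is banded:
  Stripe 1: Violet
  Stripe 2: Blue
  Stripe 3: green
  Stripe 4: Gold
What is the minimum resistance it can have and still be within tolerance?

Violet → 7 (first significant figure)
Blue → 6 (second significant figure)
Green → ×10^5 multiplier
Gold → ±5% tolerance
76 × 100000 = 7600000 Ω
Minimum = 7600000 × (1 − 5/100) = 7220000 Ω.

7220000 Ω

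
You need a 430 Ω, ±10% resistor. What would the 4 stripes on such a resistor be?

yellow, orange, brown, silver

430 Ω = 43 × 10^1.
4 → yellow
3 → orange
Multiplier 10^1 → brown.
±10% tolerance → silver.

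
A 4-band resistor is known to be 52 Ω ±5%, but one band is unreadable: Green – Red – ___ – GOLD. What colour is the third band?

black

52 Ω = 52 × 10^0.
The third band is the multiplier, 10^0, which is black.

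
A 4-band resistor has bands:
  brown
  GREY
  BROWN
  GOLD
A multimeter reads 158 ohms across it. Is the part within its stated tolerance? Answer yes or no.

Brown → 1 (first significant figure)
Grey → 8 (second significant figure)
Brown → ×10 multiplier
Gold → ±5% tolerance
18 × 10 = 180 Ω
Allowed range: 171 Ω to 189 Ω.
158 ohms lies outside that range.

no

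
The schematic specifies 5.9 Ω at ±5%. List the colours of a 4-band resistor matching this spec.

5.9 Ω = 59 × 10^-1.
5 → green
9 → white
Multiplier 10^-1 → gold.
±5% tolerance → gold.

green, white, gold, gold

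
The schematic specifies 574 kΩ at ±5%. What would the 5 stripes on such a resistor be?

574000 Ω = 574 × 10^3.
5 → green
7 → violet
4 → yellow
Multiplier 10^3 → orange.
±5% tolerance → gold.

green, violet, yellow, orange, gold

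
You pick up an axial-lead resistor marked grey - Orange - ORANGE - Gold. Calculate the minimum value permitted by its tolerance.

78850 Ω

Grey → 8 (first significant figure)
Orange → 3 (second significant figure)
Orange → ×10^3 multiplier
Gold → ±5% tolerance
83 × 1000 = 83000 Ω
Minimum = 83000 × (1 − 5/100) = 78850 Ω.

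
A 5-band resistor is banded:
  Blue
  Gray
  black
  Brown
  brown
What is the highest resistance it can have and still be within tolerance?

Blue → 6 (first significant figure)
Grey → 8 (second significant figure)
Black → 0 (third significant figure)
Brown → ×10 multiplier
Brown → ±1% tolerance
680 × 10 = 6800 Ω
Highest = 6800 × (1 + 1/100) = 6868 Ω.

6868 Ω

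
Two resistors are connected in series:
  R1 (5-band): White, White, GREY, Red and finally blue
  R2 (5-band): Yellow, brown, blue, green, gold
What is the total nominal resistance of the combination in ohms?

R1: white, white, grey → 998; red ×10^2 → 99800 Ω.
R2: yellow, brown, blue → 416; green ×10^5 → 41600000 Ω.
Series: 99800 + 41600000 = 41699800 Ω.

41699800 Ω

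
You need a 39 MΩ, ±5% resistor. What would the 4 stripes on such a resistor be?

39000000 Ω = 39 × 10^6.
3 → orange
9 → white
Multiplier 10^6 → blue.
±5% tolerance → gold.

orange, white, blue, gold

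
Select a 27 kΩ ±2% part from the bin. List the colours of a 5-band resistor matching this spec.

red, violet, black, red, red

27000 Ω = 270 × 10^2.
2 → red
7 → violet
0 → black
Multiplier 10^2 → red.
±2% tolerance → red.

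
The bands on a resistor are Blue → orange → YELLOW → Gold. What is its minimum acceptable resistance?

598500 Ω

Blue → 6 (first significant figure)
Orange → 3 (second significant figure)
Yellow → ×10^4 multiplier
Gold → ±5% tolerance
63 × 10000 = 630000 Ω
Minimum = 630000 × (1 − 5/100) = 598500 Ω.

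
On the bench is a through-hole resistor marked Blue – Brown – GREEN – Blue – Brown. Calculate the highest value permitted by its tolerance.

621150000 Ω

Blue → 6 (first significant figure)
Brown → 1 (second significant figure)
Green → 5 (third significant figure)
Blue → ×10^6 multiplier
Brown → ±1% tolerance
615 × 1000000 = 615000000 Ω
Highest = 615000000 × (1 + 1/100) = 621150000 Ω.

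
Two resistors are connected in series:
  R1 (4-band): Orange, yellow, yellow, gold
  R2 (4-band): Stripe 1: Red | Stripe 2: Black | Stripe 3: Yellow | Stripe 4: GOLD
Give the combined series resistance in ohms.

540000 Ω

R1: orange, yellow → 34; yellow ×10^4 → 340000 Ω.
R2: red, black → 20; yellow ×10^4 → 200000 Ω.
Series: 340000 + 200000 = 540000 Ω.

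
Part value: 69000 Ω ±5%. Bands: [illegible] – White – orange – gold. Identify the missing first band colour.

blue

69000 Ω = 69 × 10^3.
The first band gives digit 6 of the significand, and 6 is blue.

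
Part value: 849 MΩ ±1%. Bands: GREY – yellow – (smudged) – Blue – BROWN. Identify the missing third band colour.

white

849000000 Ω = 849 × 10^6.
The third band gives digit 9 of the significand, and 9 is white.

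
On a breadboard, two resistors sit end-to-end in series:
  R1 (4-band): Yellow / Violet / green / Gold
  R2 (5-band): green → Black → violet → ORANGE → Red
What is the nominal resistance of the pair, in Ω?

R1: yellow, violet → 47; green ×10^5 → 4700000 Ω.
R2: green, black, violet → 507; orange ×10^3 → 507000 Ω.
Series: 4700000 + 507000 = 5207000 Ω.

5207000 Ω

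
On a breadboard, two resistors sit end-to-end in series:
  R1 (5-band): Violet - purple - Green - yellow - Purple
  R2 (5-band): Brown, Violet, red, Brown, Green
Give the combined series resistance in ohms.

7751720 Ω

R1: violet, violet, green → 775; yellow ×10^4 → 7750000 Ω.
R2: brown, violet, red → 172; brown ×10 → 1720 Ω.
Series: 7750000 + 1720 = 7751720 Ω.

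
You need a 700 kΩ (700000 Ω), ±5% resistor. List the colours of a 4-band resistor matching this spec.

violet, black, yellow, gold

700000 Ω = 70 × 10^4.
7 → violet
0 → black
Multiplier 10^4 → yellow.
±5% tolerance → gold.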